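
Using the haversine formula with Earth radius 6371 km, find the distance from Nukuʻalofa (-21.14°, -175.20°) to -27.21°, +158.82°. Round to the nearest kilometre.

2715 km

Δλ = 158.82 − -175.20 = 334.02°; wrapped into (−180°, 180°]: -25.98°.
Δφ = -27.21 − -21.14 = -6.07°.
a = sin²(Δφ/2) + cos φ₁ · cos φ₂ · sin²(Δλ/2) = 0.044714.
c = 2·atan2(√a, √(1−a)) = 0.42613 rad → d = 6371·c ≈ 2714.89 km.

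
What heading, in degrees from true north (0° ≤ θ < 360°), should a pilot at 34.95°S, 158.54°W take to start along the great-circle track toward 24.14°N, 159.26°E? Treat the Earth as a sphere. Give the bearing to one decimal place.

319.7°

Δλ = 159.26 − -158.54 = 317.80°; wrapped into (−180°, 180°]: -42.20°.
θ = atan2( sin Δλ · cos φ₂ , cos φ₁ · sin φ₂ − sin φ₁ · cos φ₂ · cos Δλ )
  = atan2(-0.61298, 0.72248) = -40.313° → normalised to [0°, 360°): 319.687°.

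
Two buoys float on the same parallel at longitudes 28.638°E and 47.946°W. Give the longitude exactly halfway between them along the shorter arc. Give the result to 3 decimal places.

9.654°W

Signed shortest Δλ from +28.638° to -47.946° is -76.584°.
Midpoint longitude = +28.638° + (-76.584°)/2 = +28.638° − 38.292° = -9.654°.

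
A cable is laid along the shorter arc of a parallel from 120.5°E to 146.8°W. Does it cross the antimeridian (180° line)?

Naïve |-146.8 − 120.5| = 267.3° > 180°, so the shorter arc goes the other way round — across 180°.
Signed shortest Δλ = ((-146.8 − 120.5 + 180) mod 360) − 180 = 92.7°.
Going east by 92.7° from +120.5° passes through 180° before reaching -146.8°.

Yes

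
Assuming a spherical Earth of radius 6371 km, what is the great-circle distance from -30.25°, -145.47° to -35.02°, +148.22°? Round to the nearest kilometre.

Δλ = 148.22 − -145.47 = 293.69°; wrapped into (−180°, 180°]: -66.31°.
Δφ = -35.02 − -30.25 = -4.77°.
a = sin²(Δφ/2) + cos φ₁ · cos φ₂ · sin²(Δλ/2) = 0.213331.
c = 2·atan2(√a, √(1−a)) = 0.96022 rad → d = 6371·c ≈ 6117.58 km.

6118 km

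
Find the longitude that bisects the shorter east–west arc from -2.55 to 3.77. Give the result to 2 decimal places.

+0.61°

Signed shortest Δλ from -2.55° to +3.77° is +6.32°.
Midpoint longitude = -2.55° + (+6.32°)/2 = -2.55° + 3.16° = +0.61°.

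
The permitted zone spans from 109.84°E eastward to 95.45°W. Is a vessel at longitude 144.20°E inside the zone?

Yes

Band width going east from +109.84° to -95.45°: ((-95.45 − 109.84) mod 360) = 154.71°.
Offset of +144.20° east of the west edge: ((144.20 − 109.84) mod 360) = 34.36°.
34.36° ≤ 154.71° ⇒ inside.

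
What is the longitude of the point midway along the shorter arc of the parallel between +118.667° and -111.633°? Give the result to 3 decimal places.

Signed shortest Δλ from +118.667° to -111.633° is +129.700°.
Midpoint longitude = +118.667° + (+129.700°)/2 = +118.667° + 64.850° = +183.517°.
Normalise into (−180°, 180°]: -176.483°.
(The naïve average (+118.667 + -111.633)/2 = 3.517° is on the wrong side of the globe.)

-176.483°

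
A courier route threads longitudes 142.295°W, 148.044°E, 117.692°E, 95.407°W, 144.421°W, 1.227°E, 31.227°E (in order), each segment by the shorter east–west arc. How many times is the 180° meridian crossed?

Leg 1: -142.295° → +148.044°, shortest Δλ = -69.661° (west) — crosses 180°.
Leg 2: +148.044° → +117.692°, shortest Δλ = -30.352° (west) — does not cross 180°.
Leg 3: +117.692° → -95.407°, shortest Δλ = 146.901° (east) — crosses 180°.
Leg 4: -95.407° → -144.421°, shortest Δλ = -49.014° (west) — does not cross 180°.
Leg 5: -144.421° → +1.227°, shortest Δλ = 145.648° (east) — does not cross 180°.
Leg 6: +1.227° → +31.227°, shortest Δλ = 30.0° (east) — does not cross 180°.
Total crossings: 2.

2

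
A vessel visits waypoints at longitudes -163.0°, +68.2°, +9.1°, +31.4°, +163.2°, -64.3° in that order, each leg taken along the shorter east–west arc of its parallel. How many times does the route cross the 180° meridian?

Leg 1: -163.0° → +68.2°, shortest Δλ = -128.8° (west) — crosses 180°.
Leg 2: +68.2° → +9.1°, shortest Δλ = -59.1° (west) — does not cross 180°.
Leg 3: +9.1° → +31.4°, shortest Δλ = 22.3° (east) — does not cross 180°.
Leg 4: +31.4° → +163.2°, shortest Δλ = 131.8° (east) — does not cross 180°.
Leg 5: +163.2° → -64.3°, shortest Δλ = 132.5° (east) — crosses 180°.
Total crossings: 2.

2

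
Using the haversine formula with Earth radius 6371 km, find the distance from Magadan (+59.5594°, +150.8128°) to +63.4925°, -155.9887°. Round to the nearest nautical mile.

Δλ = -155.9887 − 150.8128 = -306.8015°; wrapped into (−180°, 180°]: 53.1985°.
Δφ = 63.4925 − 59.5594 = 3.9331°.
a = sin²(Δφ/2) + cos φ₁ · cos φ₂ · sin²(Δλ/2) = 0.046510.
c = 2·atan2(√a, √(1−a)) = 0.43474 rad → d = 6371·c ≈ 2769.73 km ≈ 1495.53 nmi.

1496 nmi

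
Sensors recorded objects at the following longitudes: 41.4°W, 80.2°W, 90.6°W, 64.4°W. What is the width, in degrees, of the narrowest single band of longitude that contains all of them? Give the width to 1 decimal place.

49.2°

Sort the longitudes: -90.6°, -80.2°, -64.4°, -41.4°.
Eastward gaps between consecutive values (wrapping around): 10.4°, 15.8°, 23.0°, 310.8°.
Largest gap = 310.8° ⇒ minimal covering band is its complement: 360° − 310.8° = 49.2°.
Band runs from -90.6° eastward to -41.4°.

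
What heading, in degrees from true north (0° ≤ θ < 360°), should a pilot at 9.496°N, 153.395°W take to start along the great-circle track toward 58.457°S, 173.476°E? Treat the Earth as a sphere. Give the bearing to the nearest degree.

Δλ = 173.476 − -153.395 = 326.871°; wrapped into (−180°, 180°]: -33.129°.
θ = atan2( sin Δλ · cos φ₂ , cos φ₁ · sin φ₂ − sin φ₁ · cos φ₂ · cos Δλ )
  = atan2(-0.28591, -0.91285) = -162.609° → normalised to [0°, 360°): 197.391°.

197°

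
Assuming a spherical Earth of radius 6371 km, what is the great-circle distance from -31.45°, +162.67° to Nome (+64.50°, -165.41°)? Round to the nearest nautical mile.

5954 nmi

Δλ = -165.41 − 162.67 = -328.08°; wrapped into (−180°, 180°]: 31.92°.
Δφ = 64.50 − -31.45 = 95.95°.
a = sin²(Δφ/2) + cos φ₁ · cos φ₂ · sin²(Δλ/2) = 0.579598.
c = 2·atan2(√a, √(1−a)) = 1.73067 rad → d = 6371·c ≈ 11026.12 km ≈ 5953.63 nmi.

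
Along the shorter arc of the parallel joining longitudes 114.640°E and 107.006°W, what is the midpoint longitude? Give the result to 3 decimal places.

Signed shortest Δλ from +114.640° to -107.006° is +138.354°.
Midpoint longitude = +114.640° + (+138.354°)/2 = +114.640° + 69.177° = +183.817°.
Normalise into (−180°, 180°]: -176.183°.
(The naïve average (+114.640 + -107.006)/2 = 3.817° is on the wrong side of the globe.)

176.183°W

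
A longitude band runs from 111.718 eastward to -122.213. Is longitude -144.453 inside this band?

Band width going east from +111.718° to -122.213°: ((-122.213 − 111.718) mod 360) = 126.069°.
Offset of -144.453° east of the west edge: ((-144.453 − 111.718) mod 360) = 103.829°.
103.829° ≤ 126.069° ⇒ inside.

Yes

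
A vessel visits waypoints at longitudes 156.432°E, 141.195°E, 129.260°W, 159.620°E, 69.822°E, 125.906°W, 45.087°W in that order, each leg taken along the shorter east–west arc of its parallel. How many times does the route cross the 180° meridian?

3

Leg 1: +156.432° → +141.195°, shortest Δλ = -15.237° (west) — does not cross 180°.
Leg 2: +141.195° → -129.260°, shortest Δλ = 89.545° (east) — crosses 180°.
Leg 3: -129.260° → +159.620°, shortest Δλ = -71.12° (west) — crosses 180°.
Leg 4: +159.620° → +69.822°, shortest Δλ = -89.798° (west) — does not cross 180°.
Leg 5: +69.822° → -125.906°, shortest Δλ = 164.272° (east) — crosses 180°.
Leg 6: -125.906° → -45.087°, shortest Δλ = 80.819° (east) — does not cross 180°.
Total crossings: 3.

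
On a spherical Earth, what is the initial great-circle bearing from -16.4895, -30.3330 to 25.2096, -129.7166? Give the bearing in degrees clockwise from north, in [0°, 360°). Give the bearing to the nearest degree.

292°

Δλ = -129.7166 − -30.3330 = -99.3836°.
θ = atan2( sin Δλ · cos φ₂ , cos φ₁ · sin φ₂ − sin φ₁ · cos φ₂ · cos Δλ )
  = atan2(-0.89265, 0.36654) = -67.676° → normalised to [0°, 360°): 292.324°.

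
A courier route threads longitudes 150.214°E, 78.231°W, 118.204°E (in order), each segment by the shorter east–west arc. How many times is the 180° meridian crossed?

2

Leg 1: +150.214° → -78.231°, shortest Δλ = 131.555° (east) — crosses 180°.
Leg 2: -78.231° → +118.204°, shortest Δλ = -163.565° (west) — crosses 180°.
Total crossings: 2.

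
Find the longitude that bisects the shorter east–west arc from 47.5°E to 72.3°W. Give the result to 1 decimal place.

Signed shortest Δλ from +47.5° to -72.3° is -119.8°.
Midpoint longitude = +47.5° + (-119.8°)/2 = +47.5° − 59.9° = -12.4°.

12.4°W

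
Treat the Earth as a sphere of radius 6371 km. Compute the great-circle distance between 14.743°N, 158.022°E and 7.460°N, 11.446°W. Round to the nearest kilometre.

Δλ = -11.446 − 158.022 = -169.468°.
Δφ = 7.460 − 14.743 = -7.283°.
a = sin²(Δφ/2) + cos φ₁ · cos φ₂ · sin²(Δλ/2) = 0.954848.
c = 2·atan2(√a, √(1−a)) = 2.71335 rad → d = 6371·c ≈ 17286.74 km.

17287 km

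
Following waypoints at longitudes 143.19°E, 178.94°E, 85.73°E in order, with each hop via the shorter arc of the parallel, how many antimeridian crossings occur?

0

Leg 1: +143.19° → +178.94°, shortest Δλ = 35.75° (east) — does not cross 180°.
Leg 2: +178.94° → +85.73°, shortest Δλ = -93.21° (west) — does not cross 180°.
Total crossings: 0.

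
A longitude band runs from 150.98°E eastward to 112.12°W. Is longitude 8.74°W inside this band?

Band width going east from +150.98° to -112.12°: ((-112.12 − 150.98) mod 360) = 96.90°.
Offset of -8.74° east of the west edge: ((-8.74 − 150.98) mod 360) = 200.28°.
200.28° > 96.90° ⇒ outside.

No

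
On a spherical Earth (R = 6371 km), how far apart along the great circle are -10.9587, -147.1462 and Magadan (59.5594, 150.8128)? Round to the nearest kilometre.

9566 km

Δλ = 150.8128 − -147.1462 = 297.9590°; wrapped into (−180°, 180°]: -62.0410°.
Δφ = 59.5594 − -10.9587 = 70.5181°.
a = sin²(Δφ/2) + cos φ₁ · cos φ₂ · sin²(Δλ/2) = 0.465347.
c = 2·atan2(√a, √(1−a)) = 1.50143 rad → d = 6371·c ≈ 9565.64 km.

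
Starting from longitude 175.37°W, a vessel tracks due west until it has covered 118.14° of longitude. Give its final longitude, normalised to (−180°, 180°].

66.49°E

Start at -175.37°; shift −118.14° → -293.51°.
-293.51° lies outside (−180°, 180°]; add 360° → +66.49°.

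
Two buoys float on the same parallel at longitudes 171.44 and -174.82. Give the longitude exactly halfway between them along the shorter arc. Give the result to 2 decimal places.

Signed shortest Δλ from +171.44° to -174.82° is +13.74°.
Midpoint longitude = +171.44° + (+13.74°)/2 = +171.44° + 6.87° = +178.31°.
(The naïve average (+171.44 + -174.82)/2 = -1.69° is on the wrong side of the globe.)

+178.31°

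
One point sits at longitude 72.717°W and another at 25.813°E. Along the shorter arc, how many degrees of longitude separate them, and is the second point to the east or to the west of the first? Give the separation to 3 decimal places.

98.530° east

Raw difference: 25.813 − -72.717 = 98.53°.
Normalise into (−180°, 180°]: 98.53° stays 98.53°.
Positive ⇒ the second point lies to the east; separation 98.530°.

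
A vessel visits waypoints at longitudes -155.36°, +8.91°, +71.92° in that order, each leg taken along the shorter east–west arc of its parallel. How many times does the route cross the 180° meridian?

Leg 1: -155.36° → +8.91°, shortest Δλ = 164.27° (east) — does not cross 180°.
Leg 2: +8.91° → +71.92°, shortest Δλ = 63.01° (east) — does not cross 180°.
Total crossings: 0.

0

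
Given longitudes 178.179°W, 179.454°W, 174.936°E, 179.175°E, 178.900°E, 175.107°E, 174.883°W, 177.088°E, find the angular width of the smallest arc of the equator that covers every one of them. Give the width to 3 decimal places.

Sort the longitudes: -179.454°, -178.179°, -174.883°, +174.936°, +175.107°, +177.088°, +178.900°, +179.175°.
Eastward gaps between consecutive values (wrapping around): 1.275°, 3.296°, 349.819°, 0.171°, 1.981°, 1.812°, 0.275°, 1.371°.
Largest gap = 349.819° ⇒ minimal covering band is its complement: 360° − 349.819° = 10.181°.
Band runs from +174.936° eastward to -174.883°, crossing the antimeridian.

10.181°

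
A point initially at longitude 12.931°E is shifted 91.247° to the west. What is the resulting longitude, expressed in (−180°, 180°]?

78.316°W

Start at +12.931°; shift −91.247° → -78.316°.
-78.316° already lies in (−180°, 180°].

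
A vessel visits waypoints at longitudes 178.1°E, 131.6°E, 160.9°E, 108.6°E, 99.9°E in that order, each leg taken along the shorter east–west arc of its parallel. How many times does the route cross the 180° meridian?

Leg 1: +178.1° → +131.6°, shortest Δλ = -46.5° (west) — does not cross 180°.
Leg 2: +131.6° → +160.9°, shortest Δλ = 29.3° (east) — does not cross 180°.
Leg 3: +160.9° → +108.6°, shortest Δλ = -52.3° (west) — does not cross 180°.
Leg 4: +108.6° → +99.9°, shortest Δλ = -8.7° (west) — does not cross 180°.
Total crossings: 0.

0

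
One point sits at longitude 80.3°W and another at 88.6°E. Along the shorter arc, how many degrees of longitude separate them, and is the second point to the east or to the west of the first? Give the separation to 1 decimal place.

Raw difference: 88.6 − -80.3 = 168.9°.
Normalise into (−180°, 180°]: 168.9° stays 168.9°.
Positive ⇒ the second point lies to the east; separation 168.9°.

168.9° east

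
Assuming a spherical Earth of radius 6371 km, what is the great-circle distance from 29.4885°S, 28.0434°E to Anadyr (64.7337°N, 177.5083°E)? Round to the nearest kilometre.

15559 km

Δλ = 177.5083 − 28.0434 = 149.4649°.
Δφ = 64.7337 − -29.4885 = 94.2222°.
a = sin²(Δφ/2) + cos φ₁ · cos φ₂ · sin²(Δλ/2) = 0.882583.
c = 2·atan2(√a, √(1−a)) = 2.44209 rad → d = 6371·c ≈ 15558.58 km.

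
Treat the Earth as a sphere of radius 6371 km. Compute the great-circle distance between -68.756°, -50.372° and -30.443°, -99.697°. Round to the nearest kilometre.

Δλ = -99.697 − -50.372 = -49.325°.
Δφ = -30.443 − -68.756 = 38.313°.
a = sin²(Δφ/2) + cos φ₁ · cos φ₂ · sin²(Δλ/2) = 0.162074.
c = 2·atan2(√a, √(1−a)) = 0.82868 rad → d = 6371·c ≈ 5279.49 km.

5279 km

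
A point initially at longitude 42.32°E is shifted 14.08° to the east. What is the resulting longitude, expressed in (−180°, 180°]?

Start at +42.32°; shift +14.08° → +56.40°.
+56.40° already lies in (−180°, 180°].

56.40°E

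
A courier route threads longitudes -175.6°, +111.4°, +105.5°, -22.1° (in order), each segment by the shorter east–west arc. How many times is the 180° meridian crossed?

Leg 1: -175.6° → +111.4°, shortest Δλ = -73.0° (west) — crosses 180°.
Leg 2: +111.4° → +105.5°, shortest Δλ = -5.9° (west) — does not cross 180°.
Leg 3: +105.5° → -22.1°, shortest Δλ = -127.6° (west) — does not cross 180°.
Total crossings: 1.

1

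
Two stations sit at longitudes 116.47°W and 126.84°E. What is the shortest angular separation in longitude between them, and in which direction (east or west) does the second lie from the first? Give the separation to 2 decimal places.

Raw difference: 126.84 − -116.47 = 243.31°.
Normalise into (−180°, 180°]: 243.31° − 360° = -116.69°.
Negative ⇒ the second point lies to the west; separation 116.69°.

116.69° west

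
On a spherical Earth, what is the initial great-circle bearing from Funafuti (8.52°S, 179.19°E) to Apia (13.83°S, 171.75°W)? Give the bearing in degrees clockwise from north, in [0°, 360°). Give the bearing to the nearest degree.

Δλ = -171.75 − 179.19 = -350.94°; wrapped into (−180°, 180°]: 9.06°.
θ = atan2( sin Δλ · cos φ₂ , cos φ₁ · sin φ₂ − sin φ₁ · cos φ₂ · cos Δλ )
  = atan2(0.15290, -0.09434) = 121.674° → normalised to [0°, 360°): 121.674°.

122°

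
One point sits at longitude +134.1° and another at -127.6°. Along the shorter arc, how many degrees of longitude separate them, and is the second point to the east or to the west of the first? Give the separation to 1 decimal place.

98.3° east

Raw difference: -127.6 − 134.1 = -261.7°.
Normalise into (−180°, 180°]: -261.7° + 360° = 98.3°.
Positive ⇒ the second point lies to the east; separation 98.3°.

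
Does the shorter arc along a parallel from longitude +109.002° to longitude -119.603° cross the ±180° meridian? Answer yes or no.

Naïve |-119.603 − 109.002| = 228.605° > 180°, so the shorter arc goes the other way round — across 180°.
Signed shortest Δλ = ((-119.603 − 109.002 + 180) mod 360) − 180 = 131.395°.
Going east by 131.395° from +109.002° passes through 180° before reaching -119.603°.

Yes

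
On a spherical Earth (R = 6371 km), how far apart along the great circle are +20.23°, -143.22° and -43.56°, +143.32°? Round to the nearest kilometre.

Δλ = 143.32 − -143.22 = 286.54°; wrapped into (−180°, 180°]: -73.46°.
Δφ = -43.56 − 20.23 = -63.79°.
a = sin²(Δφ/2) + cos φ₁ · cos φ₂ · sin²(Δλ/2) = 0.522358.
c = 2·atan2(√a, √(1−a)) = 1.61553 rad → d = 6371·c ≈ 10292.53 km.

10293 km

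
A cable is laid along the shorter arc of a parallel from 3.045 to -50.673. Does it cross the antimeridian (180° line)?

No

Signed shortest Δλ = ((-50.673 − 3.045 + 180) mod 360) − 180 = -53.718°.
Going west by 53.718° from +3.045° reaches -50.673° without touching 180°.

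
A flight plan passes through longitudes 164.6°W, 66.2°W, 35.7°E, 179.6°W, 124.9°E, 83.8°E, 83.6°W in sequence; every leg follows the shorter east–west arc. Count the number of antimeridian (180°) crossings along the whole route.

Leg 1: -164.6° → -66.2°, shortest Δλ = 98.4° (east) — does not cross 180°.
Leg 2: -66.2° → +35.7°, shortest Δλ = 101.9° (east) — does not cross 180°.
Leg 3: +35.7° → -179.6°, shortest Δλ = 144.7° (east) — crosses 180°.
Leg 4: -179.6° → +124.9°, shortest Δλ = -55.5° (west) — crosses 180°.
Leg 5: +124.9° → +83.8°, shortest Δλ = -41.1° (west) — does not cross 180°.
Leg 6: +83.8° → -83.6°, shortest Δλ = -167.4° (west) — does not cross 180°.
Total crossings: 2.

2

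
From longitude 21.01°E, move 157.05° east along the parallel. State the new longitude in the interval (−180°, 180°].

Start at +21.01°; shift +157.05° → +178.06°.
+178.06° already lies in (−180°, 180°].

178.06°E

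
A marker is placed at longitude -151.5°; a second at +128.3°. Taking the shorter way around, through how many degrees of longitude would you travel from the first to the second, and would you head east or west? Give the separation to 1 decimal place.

80.2° west

Raw difference: 128.3 − -151.5 = 279.8°.
Normalise into (−180°, 180°]: 279.8° − 360° = -80.2°.
Negative ⇒ the second point lies to the west; separation 80.2°.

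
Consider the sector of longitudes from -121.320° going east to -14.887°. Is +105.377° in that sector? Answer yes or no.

No

Band width going east from -121.320° to -14.887°: ((-14.887 − -121.320) mod 360) = 106.433°.
Offset of +105.377° east of the west edge: ((105.377 − -121.320) mod 360) = 226.697°.
226.697° > 106.433° ⇒ outside.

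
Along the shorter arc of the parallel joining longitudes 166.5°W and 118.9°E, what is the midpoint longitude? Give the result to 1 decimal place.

156.2°E

Signed shortest Δλ from -166.5° to +118.9° is -74.6°.
Midpoint longitude = -166.5° + (-74.6°)/2 = -166.5° − 37.3° = -203.8°.
Normalise into (−180°, 180°]: +156.2°.
(The naïve average (-166.5 + +118.9)/2 = -23.8° is on the wrong side of the globe.)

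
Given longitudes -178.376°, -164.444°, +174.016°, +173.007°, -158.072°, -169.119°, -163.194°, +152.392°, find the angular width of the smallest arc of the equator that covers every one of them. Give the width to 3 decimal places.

49.536°

Sort the longitudes: -178.376°, -169.119°, -164.444°, -163.194°, -158.072°, +152.392°, +173.007°, +174.016°.
Eastward gaps between consecutive values (wrapping around): 9.257°, 4.675°, 1.250°, 5.122°, 310.464°, 20.615°, 1.009°, 7.608°.
Largest gap = 310.464° ⇒ minimal covering band is its complement: 360° − 310.464° = 49.536°.
Band runs from +152.392° eastward to -158.072°, crossing the antimeridian.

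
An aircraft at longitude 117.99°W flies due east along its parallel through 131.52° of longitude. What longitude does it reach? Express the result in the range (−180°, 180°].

Start at -117.99°; shift +131.52° → +13.53°.
+13.53° already lies in (−180°, 180°].

13.53°E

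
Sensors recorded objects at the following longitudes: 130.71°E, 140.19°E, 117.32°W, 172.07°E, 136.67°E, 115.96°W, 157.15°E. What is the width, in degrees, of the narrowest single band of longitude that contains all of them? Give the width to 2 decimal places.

Sort the longitudes: -117.32°, -115.96°, +130.71°, +136.67°, +140.19°, +157.15°, +172.07°.
Eastward gaps between consecutive values (wrapping around): 1.36°, 246.67°, 5.96°, 3.52°, 16.96°, 14.92°, 70.61°.
Largest gap = 246.67° ⇒ minimal covering band is its complement: 360° − 246.67° = 113.33°.
Band runs from +130.71° eastward to -115.96°, crossing the antimeridian.

113.33°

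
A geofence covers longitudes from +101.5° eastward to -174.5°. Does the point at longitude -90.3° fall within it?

Band width going east from +101.5° to -174.5°: ((-174.5 − 101.5) mod 360) = 84.0°.
Offset of -90.3° east of the west edge: ((-90.3 − 101.5) mod 360) = 168.2°.
168.2° > 84.0° ⇒ outside.

No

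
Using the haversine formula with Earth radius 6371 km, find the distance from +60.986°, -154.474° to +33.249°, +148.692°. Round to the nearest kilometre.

Δλ = 148.692 − -154.474 = 303.166°; wrapped into (−180°, 180°]: -56.834°.
Δφ = 33.249 − 60.986 = -27.737°.
a = sin²(Δφ/2) + cos φ₁ · cos φ₂ · sin²(Δλ/2) = 0.149313.
c = 2·atan2(√a, √(1−a)) = 0.79347 rad → d = 6371·c ≈ 5055.22 km.

5055 km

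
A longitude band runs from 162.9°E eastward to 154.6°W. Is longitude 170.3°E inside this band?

Band width going east from +162.9° to -154.6°: ((-154.6 − 162.9) mod 360) = 42.5°.
Offset of +170.3° east of the west edge: ((170.3 − 162.9) mod 360) = 7.4°.
7.4° ≤ 42.5° ⇒ inside.

Yes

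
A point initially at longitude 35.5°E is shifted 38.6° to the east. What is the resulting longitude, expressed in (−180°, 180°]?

74.1°E

Start at +35.5°; shift +38.6° → +74.1°.
+74.1° already lies in (−180°, 180°].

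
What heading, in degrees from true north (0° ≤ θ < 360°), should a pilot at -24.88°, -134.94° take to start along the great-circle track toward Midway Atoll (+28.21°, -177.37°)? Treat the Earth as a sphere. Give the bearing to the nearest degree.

320°

Δλ = -177.37 − -134.94 = -42.43°.
θ = atan2( sin Δλ · cos φ₂ , cos φ₁ · sin φ₂ − sin φ₁ · cos φ₂ · cos Δλ )
  = atan2(-0.59455, 0.70248) = -40.243° → normalised to [0°, 360°): 319.757°.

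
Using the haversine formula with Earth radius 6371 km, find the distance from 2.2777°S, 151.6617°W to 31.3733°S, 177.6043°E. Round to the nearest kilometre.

4566 km

Δλ = 177.6043 − -151.6617 = 329.2660°; wrapped into (−180°, 180°]: -30.7340°.
Δφ = -31.3733 − -2.2777 = -29.0956°.
a = sin²(Δφ/2) + cos φ₁ · cos φ₂ · sin²(Δλ/2) = 0.123006.
c = 2·atan2(√a, √(1−a)) = 0.71668 rad → d = 6371·c ≈ 4565.99 km.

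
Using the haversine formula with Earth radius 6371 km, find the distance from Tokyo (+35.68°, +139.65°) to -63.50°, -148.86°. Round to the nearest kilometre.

12677 km

Δλ = -148.86 − 139.65 = -288.51°; wrapped into (−180°, 180°]: 71.49°.
Δφ = -63.50 − 35.68 = -99.18°.
a = sin²(Δφ/2) + cos φ₁ · cos φ₂ · sin²(Δλ/2) = 0.703457.
c = 2·atan2(√a, √(1−a)) = 1.98987 rad → d = 6371·c ≈ 12677.45 km.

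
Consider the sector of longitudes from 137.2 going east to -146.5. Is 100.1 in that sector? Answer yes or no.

No

Band width going east from +137.2° to -146.5°: ((-146.5 − 137.2) mod 360) = 76.3°.
Offset of +100.1° east of the west edge: ((100.1 − 137.2) mod 360) = 322.9°.
322.9° > 76.3° ⇒ outside.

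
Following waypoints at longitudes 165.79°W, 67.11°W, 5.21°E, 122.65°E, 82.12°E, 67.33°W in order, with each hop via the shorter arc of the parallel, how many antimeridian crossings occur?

Leg 1: -165.79° → -67.11°, shortest Δλ = 98.68° (east) — does not cross 180°.
Leg 2: -67.11° → +5.21°, shortest Δλ = 72.32° (east) — does not cross 180°.
Leg 3: +5.21° → +122.65°, shortest Δλ = 117.44° (east) — does not cross 180°.
Leg 4: +122.65° → +82.12°, shortest Δλ = -40.53° (west) — does not cross 180°.
Leg 5: +82.12° → -67.33°, shortest Δλ = -149.45° (west) — does not cross 180°.
Total crossings: 0.

0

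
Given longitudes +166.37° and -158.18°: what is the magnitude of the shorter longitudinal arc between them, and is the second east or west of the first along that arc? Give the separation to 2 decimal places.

35.45° east

Raw difference: -158.18 − 166.37 = -324.55°.
Normalise into (−180°, 180°]: -324.55° + 360° = 35.45°.
Positive ⇒ the second point lies to the east; separation 35.45°.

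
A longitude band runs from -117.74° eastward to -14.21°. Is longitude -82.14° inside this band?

Band width going east from -117.74° to -14.21°: ((-14.21 − -117.74) mod 360) = 103.53°.
Offset of -82.14° east of the west edge: ((-82.14 − -117.74) mod 360) = 35.60°.
35.60° ≤ 103.53° ⇒ inside.

Yes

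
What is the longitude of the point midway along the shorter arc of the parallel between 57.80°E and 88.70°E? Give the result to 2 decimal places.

Signed shortest Δλ from +57.80° to +88.70° is +30.90°.
Midpoint longitude = +57.80° + (+30.90°)/2 = +57.80° + 15.45° = +73.25°.

73.25°E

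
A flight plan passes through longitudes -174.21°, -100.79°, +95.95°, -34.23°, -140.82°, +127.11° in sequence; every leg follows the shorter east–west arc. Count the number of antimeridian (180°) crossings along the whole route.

2

Leg 1: -174.21° → -100.79°, shortest Δλ = 73.42° (east) — does not cross 180°.
Leg 2: -100.79° → +95.95°, shortest Δλ = -163.26° (west) — crosses 180°.
Leg 3: +95.95° → -34.23°, shortest Δλ = -130.18° (west) — does not cross 180°.
Leg 4: -34.23° → -140.82°, shortest Δλ = -106.59° (west) — does not cross 180°.
Leg 5: -140.82° → +127.11°, shortest Δλ = -92.07° (west) — crosses 180°.
Total crossings: 2.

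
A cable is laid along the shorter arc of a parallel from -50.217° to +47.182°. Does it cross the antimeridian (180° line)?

No

Signed shortest Δλ = ((47.182 − -50.217 + 180) mod 360) − 180 = 97.399°.
Going east by 97.399° from -50.217° reaches +47.182° without touching 180°.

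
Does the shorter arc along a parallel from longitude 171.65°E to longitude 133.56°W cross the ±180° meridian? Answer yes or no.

Naïve |-133.56 − 171.65| = 305.21° > 180°, so the shorter arc goes the other way round — across 180°.
Signed shortest Δλ = ((-133.56 − 171.65 + 180) mod 360) − 180 = 54.79°.
Going east by 54.79° from +171.65° passes through 180° before reaching -133.56°.

Yes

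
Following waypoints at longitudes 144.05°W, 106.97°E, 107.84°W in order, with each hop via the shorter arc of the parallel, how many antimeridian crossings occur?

Leg 1: -144.05° → +106.97°, shortest Δλ = -108.98° (west) — crosses 180°.
Leg 2: +106.97° → -107.84°, shortest Δλ = 145.19° (east) — crosses 180°.
Total crossings: 2.

2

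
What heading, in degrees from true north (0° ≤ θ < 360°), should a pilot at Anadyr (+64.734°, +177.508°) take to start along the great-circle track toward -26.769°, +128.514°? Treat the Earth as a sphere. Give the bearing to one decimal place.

Δλ = 128.514 − 177.508 = -48.994°.
θ = atan2( sin Δλ · cos φ₂ , cos φ₁ · sin φ₂ − sin φ₁ · cos φ₂ · cos Δλ )
  = atan2(-0.67377, -0.72202) = -136.980° → normalised to [0°, 360°): 223.020°.

223.0°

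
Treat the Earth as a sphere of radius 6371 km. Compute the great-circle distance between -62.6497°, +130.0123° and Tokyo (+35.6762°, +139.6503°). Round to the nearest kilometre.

Δλ = 139.6503 − 130.0123 = 9.6380°.
Δφ = 35.6762 − -62.6497 = 98.3259°.
a = sin²(Δφ/2) + cos φ₁ · cos φ₂ · sin²(Δλ/2) = 0.575036.
c = 2·atan2(√a, √(1−a)) = 1.72144 rad → d = 6371·c ≈ 10967.27 km.

10967 km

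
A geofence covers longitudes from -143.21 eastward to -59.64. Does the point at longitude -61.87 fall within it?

Yes

Band width going east from -143.21° to -59.64°: ((-59.64 − -143.21) mod 360) = 83.57°.
Offset of -61.87° east of the west edge: ((-61.87 − -143.21) mod 360) = 81.34°.
81.34° ≤ 83.57° ⇒ inside.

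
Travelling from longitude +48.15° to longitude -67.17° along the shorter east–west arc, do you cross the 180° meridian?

Signed shortest Δλ = ((-67.17 − 48.15 + 180) mod 360) − 180 = -115.32°.
Going west by 115.32° from +48.15° reaches -67.17° without touching 180°.

No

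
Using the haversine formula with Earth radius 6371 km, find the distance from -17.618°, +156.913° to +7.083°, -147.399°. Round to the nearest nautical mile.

3619 nmi

Δλ = -147.399 − 156.913 = -304.312°; wrapped into (−180°, 180°]: 55.688°.
Δφ = 7.083 − -17.618 = 24.701°.
a = sin²(Δφ/2) + cos φ₁ · cos φ₂ · sin²(Δλ/2) = 0.252081.
c = 2·atan2(√a, √(1−a)) = 1.05200 rad → d = 6371·c ≈ 6702.27 km ≈ 3618.94 nmi.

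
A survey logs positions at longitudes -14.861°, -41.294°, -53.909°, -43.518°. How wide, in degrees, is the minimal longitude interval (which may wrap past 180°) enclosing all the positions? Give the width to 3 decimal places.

39.048°

Sort the longitudes: -53.909°, -43.518°, -41.294°, -14.861°.
Eastward gaps between consecutive values (wrapping around): 10.391°, 2.224°, 26.433°, 320.952°.
Largest gap = 320.952° ⇒ minimal covering band is its complement: 360° − 320.952° = 39.048°.
Band runs from -53.909° eastward to -14.861°.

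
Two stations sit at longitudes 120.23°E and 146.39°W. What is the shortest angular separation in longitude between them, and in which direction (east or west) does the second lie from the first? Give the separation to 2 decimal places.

Raw difference: -146.39 − 120.23 = -266.62°.
Normalise into (−180°, 180°]: -266.62° + 360° = 93.38°.
Positive ⇒ the second point lies to the east; separation 93.38°.

93.38° east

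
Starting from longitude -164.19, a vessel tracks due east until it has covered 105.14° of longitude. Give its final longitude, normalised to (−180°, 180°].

-59.05°

Start at -164.19°; shift +105.14° → -59.05°.
-59.05° already lies in (−180°, 180°].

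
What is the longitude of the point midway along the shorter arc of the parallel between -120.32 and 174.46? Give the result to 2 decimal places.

Signed shortest Δλ from -120.32° to +174.46° is -65.22°.
Midpoint longitude = -120.32° + (-65.22°)/2 = -120.32° − 32.61° = -152.93°.
(The naïve average (-120.32 + +174.46)/2 = 27.07° is on the wrong side of the globe.)

-152.93°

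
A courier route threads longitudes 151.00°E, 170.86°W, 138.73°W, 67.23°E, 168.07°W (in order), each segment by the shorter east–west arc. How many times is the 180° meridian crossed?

Leg 1: +151.00° → -170.86°, shortest Δλ = 38.14° (east) — crosses 180°.
Leg 2: -170.86° → -138.73°, shortest Δλ = 32.13° (east) — does not cross 180°.
Leg 3: -138.73° → +67.23°, shortest Δλ = -154.04° (west) — crosses 180°.
Leg 4: +67.23° → -168.07°, shortest Δλ = 124.7° (east) — crosses 180°.
Total crossings: 3.

3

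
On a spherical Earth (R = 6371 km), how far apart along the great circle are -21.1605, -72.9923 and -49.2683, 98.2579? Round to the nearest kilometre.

Δλ = 98.2579 − -72.9923 = 171.2502°.
Δφ = -49.2683 − -21.1605 = -28.1078°.
a = sin²(Δφ/2) + cos φ₁ · cos φ₂ · sin²(Δλ/2) = 0.663948.
c = 2·atan2(√a, √(1−a)) = 1.90487 rad → d = 6371·c ≈ 12135.94 km.

12136 km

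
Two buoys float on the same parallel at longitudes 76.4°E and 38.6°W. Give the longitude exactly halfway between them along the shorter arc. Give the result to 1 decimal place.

18.9°E

Signed shortest Δλ from +76.4° to -38.6° is -115.0°.
Midpoint longitude = +76.4° + (-115.0°)/2 = +76.4° − 57.5° = +18.9°.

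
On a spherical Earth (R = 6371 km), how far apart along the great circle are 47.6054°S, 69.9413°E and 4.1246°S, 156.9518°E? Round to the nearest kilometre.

9445 km

Δλ = 156.9518 − 69.9413 = 87.0105°.
Δφ = -4.1246 − -47.6054 = 43.4808°.
a = sin²(Δφ/2) + cos φ₁ · cos φ₂ · sin²(Δλ/2) = 0.455905.
c = 2·atan2(√a, √(1−a)) = 1.48249 rad → d = 6371·c ≈ 9444.95 km.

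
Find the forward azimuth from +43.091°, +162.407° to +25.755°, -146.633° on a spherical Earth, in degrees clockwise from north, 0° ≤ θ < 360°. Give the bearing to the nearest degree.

96°

Δλ = -146.633 − 162.407 = -309.040°; wrapped into (−180°, 180°]: 50.960°.
θ = atan2( sin Δλ · cos φ₂ , cos φ₁ · sin φ₂ − sin φ₁ · cos φ₂ · cos Δλ )
  = atan2(0.69955, -0.07023) = 95.733° → normalised to [0°, 360°): 95.733°.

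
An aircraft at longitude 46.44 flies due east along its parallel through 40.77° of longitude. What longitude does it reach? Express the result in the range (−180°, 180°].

+87.21°

Start at +46.44°; shift +40.77° → +87.21°.
+87.21° already lies in (−180°, 180°].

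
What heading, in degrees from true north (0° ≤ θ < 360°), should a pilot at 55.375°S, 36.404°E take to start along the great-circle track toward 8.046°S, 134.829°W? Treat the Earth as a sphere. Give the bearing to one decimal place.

Δλ = -134.829 − 36.404 = -171.233°.
θ = atan2( sin Δλ · cos φ₂ , cos φ₁ · sin φ₂ − sin φ₁ · cos φ₂ · cos Δλ )
  = atan2(-0.15092, -0.88480) = -170.320° → normalised to [0°, 360°): 189.680°.

189.7°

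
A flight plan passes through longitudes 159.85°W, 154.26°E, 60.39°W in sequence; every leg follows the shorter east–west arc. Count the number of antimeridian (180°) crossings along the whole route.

2

Leg 1: -159.85° → +154.26°, shortest Δλ = -45.89° (west) — crosses 180°.
Leg 2: +154.26° → -60.39°, shortest Δλ = 145.35° (east) — crosses 180°.
Total crossings: 2.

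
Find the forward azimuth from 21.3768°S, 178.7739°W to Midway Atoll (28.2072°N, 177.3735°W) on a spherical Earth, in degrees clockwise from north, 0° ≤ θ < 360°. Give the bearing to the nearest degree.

Δλ = -177.3735 − -178.7739 = 1.4004°.
θ = atan2( sin Δλ · cos φ₂ , cos φ₁ · sin φ₂ − sin φ₁ · cos φ₂ · cos Δλ )
  = atan2(0.02154, 0.76126) = 1.621° → normalised to [0°, 360°): 1.621°.

2°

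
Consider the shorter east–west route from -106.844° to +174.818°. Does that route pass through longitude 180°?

Naïve |174.818 − -106.844| = 281.662° > 180°, so the shorter arc goes the other way round — across 180°.
Signed shortest Δλ = ((174.818 − -106.844 + 180) mod 360) − 180 = -78.338°.
Going west by 78.338° from -106.844° passes through 180° before reaching +174.818°.

Yes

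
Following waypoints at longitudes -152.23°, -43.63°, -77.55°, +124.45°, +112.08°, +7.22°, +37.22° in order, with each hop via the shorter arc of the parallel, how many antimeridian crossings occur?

Leg 1: -152.23° → -43.63°, shortest Δλ = 108.6° (east) — does not cross 180°.
Leg 2: -43.63° → -77.55°, shortest Δλ = -33.92° (west) — does not cross 180°.
Leg 3: -77.55° → +124.45°, shortest Δλ = -158.0° (west) — crosses 180°.
Leg 4: +124.45° → +112.08°, shortest Δλ = -12.37° (west) — does not cross 180°.
Leg 5: +112.08° → +7.22°, shortest Δλ = -104.86° (west) — does not cross 180°.
Leg 6: +7.22° → +37.22°, shortest Δλ = 30.0° (east) — does not cross 180°.
Total crossings: 1.

1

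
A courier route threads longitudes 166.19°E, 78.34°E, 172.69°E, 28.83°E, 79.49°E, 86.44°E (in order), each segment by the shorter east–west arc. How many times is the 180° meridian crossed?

0

Leg 1: +166.19° → +78.34°, shortest Δλ = -87.85° (west) — does not cross 180°.
Leg 2: +78.34° → +172.69°, shortest Δλ = 94.35° (east) — does not cross 180°.
Leg 3: +172.69° → +28.83°, shortest Δλ = -143.86° (west) — does not cross 180°.
Leg 4: +28.83° → +79.49°, shortest Δλ = 50.66° (east) — does not cross 180°.
Leg 5: +79.49° → +86.44°, shortest Δλ = 6.95° (east) — does not cross 180°.
Total crossings: 0.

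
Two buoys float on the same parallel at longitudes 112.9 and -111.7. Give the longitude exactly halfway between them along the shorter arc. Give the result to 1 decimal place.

-179.4°

Signed shortest Δλ from +112.9° to -111.7° is +135.4°.
Midpoint longitude = +112.9° + (+135.4°)/2 = +112.9° + 67.7° = +180.6°.
Normalise into (−180°, 180°]: -179.4°.
(The naïve average (+112.9 + -111.7)/2 = 0.6° is on the wrong side of the globe.)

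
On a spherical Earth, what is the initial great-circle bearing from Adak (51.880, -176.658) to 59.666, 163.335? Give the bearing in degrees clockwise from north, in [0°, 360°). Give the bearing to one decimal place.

Δλ = 163.335 − -176.658 = 339.993°; wrapped into (−180°, 180°]: -20.007°.
θ = atan2( sin Δλ · cos φ₂ , cos φ₁ · sin φ₂ − sin φ₁ · cos φ₂ · cos Δλ )
  = atan2(-0.17279, 0.15945) = -47.299° → normalised to [0°, 360°): 312.701°.

312.7°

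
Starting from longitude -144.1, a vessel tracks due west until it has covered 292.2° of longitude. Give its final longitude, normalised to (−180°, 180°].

Start at -144.1°; shift −292.2° → -436.3°.
-436.3° lies outside (−180°, 180°]; add 360° → -76.3°.

-76.3°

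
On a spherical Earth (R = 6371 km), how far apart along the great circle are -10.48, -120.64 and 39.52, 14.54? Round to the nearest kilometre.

14547 km

Δλ = 14.54 − -120.64 = 135.18°.
Δφ = 39.52 − -10.48 = 50.00°.
a = sin²(Δφ/2) + cos φ₁ · cos φ₂ · sin²(Δλ/2) = 0.826897.
c = 2·atan2(√a, √(1−a)) = 2.28338 rad → d = 6371·c ≈ 14547.44 km.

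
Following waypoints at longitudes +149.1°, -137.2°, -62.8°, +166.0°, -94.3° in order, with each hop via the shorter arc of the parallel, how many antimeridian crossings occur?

3

Leg 1: +149.1° → -137.2°, shortest Δλ = 73.7° (east) — crosses 180°.
Leg 2: -137.2° → -62.8°, shortest Δλ = 74.4° (east) — does not cross 180°.
Leg 3: -62.8° → +166.0°, shortest Δλ = -131.2° (west) — crosses 180°.
Leg 4: +166.0° → -94.3°, shortest Δλ = 99.7° (east) — crosses 180°.
Total crossings: 3.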